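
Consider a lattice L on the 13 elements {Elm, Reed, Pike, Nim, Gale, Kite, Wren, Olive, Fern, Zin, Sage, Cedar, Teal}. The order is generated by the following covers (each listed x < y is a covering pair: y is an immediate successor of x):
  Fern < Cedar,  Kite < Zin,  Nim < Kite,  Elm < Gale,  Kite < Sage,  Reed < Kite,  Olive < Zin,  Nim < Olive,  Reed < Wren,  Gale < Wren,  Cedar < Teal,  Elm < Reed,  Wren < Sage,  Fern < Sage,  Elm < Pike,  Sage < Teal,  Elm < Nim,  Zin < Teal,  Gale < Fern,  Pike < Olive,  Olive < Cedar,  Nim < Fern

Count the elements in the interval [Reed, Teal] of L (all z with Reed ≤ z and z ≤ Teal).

6

The interval [Reed, Teal] = {Kite, Reed, Sage, Teal, Wren, Zin}, which has 6 elements.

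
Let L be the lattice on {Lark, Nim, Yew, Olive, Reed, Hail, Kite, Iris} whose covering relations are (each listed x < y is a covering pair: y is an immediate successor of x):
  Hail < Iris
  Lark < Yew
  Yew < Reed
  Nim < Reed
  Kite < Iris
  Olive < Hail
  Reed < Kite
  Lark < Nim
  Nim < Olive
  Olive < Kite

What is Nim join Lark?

Common upper bounds of {Nim, Lark}: Hail, Iris, Kite, Nim, Olive, Reed.
The least among these is Nim.

Nim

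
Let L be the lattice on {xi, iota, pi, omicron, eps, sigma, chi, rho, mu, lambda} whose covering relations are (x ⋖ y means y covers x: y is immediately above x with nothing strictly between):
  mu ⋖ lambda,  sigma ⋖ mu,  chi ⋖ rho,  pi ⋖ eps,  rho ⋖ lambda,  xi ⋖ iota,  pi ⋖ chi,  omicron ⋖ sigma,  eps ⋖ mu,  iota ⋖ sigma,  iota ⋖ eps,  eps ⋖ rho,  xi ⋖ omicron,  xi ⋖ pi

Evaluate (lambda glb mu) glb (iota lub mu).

lambda ∧ mu = mu
iota ∨ mu = mu
mu ∧ mu = mu

mu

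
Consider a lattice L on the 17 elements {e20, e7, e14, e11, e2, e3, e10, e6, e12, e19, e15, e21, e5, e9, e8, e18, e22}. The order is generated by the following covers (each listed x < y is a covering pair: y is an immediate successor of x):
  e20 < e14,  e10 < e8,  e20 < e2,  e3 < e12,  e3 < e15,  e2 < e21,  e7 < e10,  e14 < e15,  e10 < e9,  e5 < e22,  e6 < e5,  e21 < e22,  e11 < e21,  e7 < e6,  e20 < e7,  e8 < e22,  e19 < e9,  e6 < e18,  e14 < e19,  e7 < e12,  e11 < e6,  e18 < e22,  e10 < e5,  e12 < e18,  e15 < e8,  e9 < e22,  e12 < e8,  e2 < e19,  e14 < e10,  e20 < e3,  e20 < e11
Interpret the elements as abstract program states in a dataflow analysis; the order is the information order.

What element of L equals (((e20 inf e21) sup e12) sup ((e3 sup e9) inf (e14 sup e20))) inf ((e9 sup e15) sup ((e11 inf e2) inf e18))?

e20 ∧ e21 = e20
e20 ∨ e12 = e12
e3 ∨ e9 = e22
e14 ∨ e20 = e14
e22 ∧ e14 = e14
e12 ∨ e14 = e8
e9 ∨ e15 = e22
e11 ∧ e2 = e20
e20 ∧ e18 = e20
e22 ∨ e20 = e22
e8 ∧ e22 = e8

e8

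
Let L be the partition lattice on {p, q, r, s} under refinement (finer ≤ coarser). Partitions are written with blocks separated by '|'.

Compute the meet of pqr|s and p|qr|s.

p|qr|s

The meet (common refinement) of pqr|s and p|qr|s intersects blocks pairwise, giving p|qr|s.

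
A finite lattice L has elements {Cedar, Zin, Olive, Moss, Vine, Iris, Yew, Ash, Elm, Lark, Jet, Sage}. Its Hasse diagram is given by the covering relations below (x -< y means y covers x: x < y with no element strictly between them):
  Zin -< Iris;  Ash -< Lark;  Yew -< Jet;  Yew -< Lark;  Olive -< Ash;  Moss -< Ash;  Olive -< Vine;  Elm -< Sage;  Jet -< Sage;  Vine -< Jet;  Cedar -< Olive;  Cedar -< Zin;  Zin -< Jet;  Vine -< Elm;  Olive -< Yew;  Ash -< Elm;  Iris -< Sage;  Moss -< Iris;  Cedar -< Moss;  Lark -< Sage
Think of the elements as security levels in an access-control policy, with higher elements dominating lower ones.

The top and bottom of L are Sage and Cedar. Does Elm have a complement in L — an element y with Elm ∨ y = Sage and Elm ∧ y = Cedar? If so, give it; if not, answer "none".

Need y with Elm ∨ y = Sage and Elm ∧ y = Cedar.
Checking each element gives: Zin.

Zin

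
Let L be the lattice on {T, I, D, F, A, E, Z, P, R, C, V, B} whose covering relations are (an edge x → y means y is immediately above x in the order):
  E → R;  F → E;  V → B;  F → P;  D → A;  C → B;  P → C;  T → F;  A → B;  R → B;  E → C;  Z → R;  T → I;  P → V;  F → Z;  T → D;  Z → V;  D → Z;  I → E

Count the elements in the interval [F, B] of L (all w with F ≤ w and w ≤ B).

The interval [F, B] = {B, C, E, F, P, R, V, Z}, which has 8 elements.

8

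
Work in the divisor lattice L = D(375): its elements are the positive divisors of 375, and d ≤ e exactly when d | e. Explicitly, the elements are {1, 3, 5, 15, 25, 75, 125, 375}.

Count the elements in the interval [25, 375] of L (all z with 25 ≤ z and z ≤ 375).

4

The interval [25, 375] = {125, 25, 375, 75}, which has 4 elements.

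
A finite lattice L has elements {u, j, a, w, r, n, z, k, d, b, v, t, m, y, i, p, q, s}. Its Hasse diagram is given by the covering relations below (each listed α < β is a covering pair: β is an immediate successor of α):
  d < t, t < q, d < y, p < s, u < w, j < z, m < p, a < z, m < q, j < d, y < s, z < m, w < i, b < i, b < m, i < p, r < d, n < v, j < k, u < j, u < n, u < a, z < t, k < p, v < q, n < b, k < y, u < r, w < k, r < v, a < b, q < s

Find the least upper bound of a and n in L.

Common upper bounds of {a, n}: b, i, m, p, q, s.
The least among these is b.

b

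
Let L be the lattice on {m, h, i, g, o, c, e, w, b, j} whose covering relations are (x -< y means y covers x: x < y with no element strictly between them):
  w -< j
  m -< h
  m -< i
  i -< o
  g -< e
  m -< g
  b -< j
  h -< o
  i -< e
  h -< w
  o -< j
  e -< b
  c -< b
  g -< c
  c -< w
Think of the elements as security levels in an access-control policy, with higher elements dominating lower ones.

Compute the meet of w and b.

Common lower bounds of {w, b}: c, g, m.
The greatest among these is c.

c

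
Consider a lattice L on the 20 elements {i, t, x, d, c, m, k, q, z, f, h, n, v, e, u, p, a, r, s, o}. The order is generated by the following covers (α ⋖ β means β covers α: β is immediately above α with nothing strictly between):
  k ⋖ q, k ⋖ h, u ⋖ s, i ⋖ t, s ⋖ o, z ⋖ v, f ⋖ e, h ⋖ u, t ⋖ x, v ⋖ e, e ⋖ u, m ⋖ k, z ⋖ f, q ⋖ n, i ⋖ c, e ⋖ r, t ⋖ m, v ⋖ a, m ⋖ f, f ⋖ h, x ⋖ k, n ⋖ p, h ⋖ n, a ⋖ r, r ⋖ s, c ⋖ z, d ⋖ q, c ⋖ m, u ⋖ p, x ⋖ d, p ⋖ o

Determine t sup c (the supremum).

Common upper bounds of {t, c}: e, f, h, k, m, n, o, p, q, r, s, u.
The least among these is m.

m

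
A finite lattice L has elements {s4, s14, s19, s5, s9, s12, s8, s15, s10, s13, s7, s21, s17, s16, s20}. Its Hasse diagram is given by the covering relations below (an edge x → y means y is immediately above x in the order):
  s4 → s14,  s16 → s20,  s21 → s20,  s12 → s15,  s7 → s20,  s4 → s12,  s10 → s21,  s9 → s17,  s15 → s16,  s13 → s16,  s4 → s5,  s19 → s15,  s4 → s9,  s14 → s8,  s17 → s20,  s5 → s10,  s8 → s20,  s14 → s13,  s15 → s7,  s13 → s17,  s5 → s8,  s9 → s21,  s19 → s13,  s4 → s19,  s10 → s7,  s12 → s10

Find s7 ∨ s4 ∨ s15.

s7

Common upper bounds of {s7, s4, s15}: s20, s7.
The least among these is s7.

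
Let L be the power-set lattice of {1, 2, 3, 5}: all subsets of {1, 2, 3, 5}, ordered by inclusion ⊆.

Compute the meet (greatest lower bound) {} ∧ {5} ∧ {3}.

{}

Common lower bounds of {{}, {5}, {3}}: {}.
The greatest among these is {}.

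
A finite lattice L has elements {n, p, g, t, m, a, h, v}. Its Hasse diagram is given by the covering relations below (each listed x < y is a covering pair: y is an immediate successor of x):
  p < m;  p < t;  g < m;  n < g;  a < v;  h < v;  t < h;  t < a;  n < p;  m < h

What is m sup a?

v

Common upper bounds of {m, a}: v.
The least among these is v.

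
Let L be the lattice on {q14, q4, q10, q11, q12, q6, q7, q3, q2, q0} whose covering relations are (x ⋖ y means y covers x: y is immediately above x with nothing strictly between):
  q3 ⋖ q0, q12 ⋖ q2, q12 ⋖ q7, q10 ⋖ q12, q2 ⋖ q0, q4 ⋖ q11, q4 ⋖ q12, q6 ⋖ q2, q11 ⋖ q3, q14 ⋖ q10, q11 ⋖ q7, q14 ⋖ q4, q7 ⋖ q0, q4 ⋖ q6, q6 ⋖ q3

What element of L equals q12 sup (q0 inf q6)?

q0 ∧ q6 = q6
q12 ∨ q6 = q2

q2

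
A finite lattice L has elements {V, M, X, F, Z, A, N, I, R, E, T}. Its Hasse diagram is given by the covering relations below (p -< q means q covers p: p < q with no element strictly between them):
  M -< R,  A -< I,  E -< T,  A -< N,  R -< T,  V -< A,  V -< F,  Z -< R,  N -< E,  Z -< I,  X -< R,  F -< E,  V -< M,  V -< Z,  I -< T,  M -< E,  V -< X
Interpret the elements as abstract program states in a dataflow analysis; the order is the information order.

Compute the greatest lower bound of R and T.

Common lower bounds of {R, T}: M, R, V, X, Z.
The greatest among these is R.

R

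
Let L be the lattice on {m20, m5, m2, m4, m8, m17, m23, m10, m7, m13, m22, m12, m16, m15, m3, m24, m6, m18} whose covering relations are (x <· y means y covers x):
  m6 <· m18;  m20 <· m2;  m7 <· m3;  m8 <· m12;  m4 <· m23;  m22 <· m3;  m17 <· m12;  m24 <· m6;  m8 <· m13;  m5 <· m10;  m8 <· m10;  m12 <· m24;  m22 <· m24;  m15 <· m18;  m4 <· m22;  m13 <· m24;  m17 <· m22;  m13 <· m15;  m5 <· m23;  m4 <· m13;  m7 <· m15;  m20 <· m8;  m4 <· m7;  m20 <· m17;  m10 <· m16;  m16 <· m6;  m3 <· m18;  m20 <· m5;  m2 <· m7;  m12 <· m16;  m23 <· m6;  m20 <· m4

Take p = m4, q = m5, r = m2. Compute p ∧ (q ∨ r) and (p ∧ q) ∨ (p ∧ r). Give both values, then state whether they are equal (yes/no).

q ∨ r = m18, so p ∧ (q ∨ r) = m4 ∧ m18 = m4.
p ∧ q = m20 and p ∧ r = m20, so (p ∧ q) ∨ (p ∧ r) = m20 ∨ m20 = m20.
Equal: no.

m4; m20; no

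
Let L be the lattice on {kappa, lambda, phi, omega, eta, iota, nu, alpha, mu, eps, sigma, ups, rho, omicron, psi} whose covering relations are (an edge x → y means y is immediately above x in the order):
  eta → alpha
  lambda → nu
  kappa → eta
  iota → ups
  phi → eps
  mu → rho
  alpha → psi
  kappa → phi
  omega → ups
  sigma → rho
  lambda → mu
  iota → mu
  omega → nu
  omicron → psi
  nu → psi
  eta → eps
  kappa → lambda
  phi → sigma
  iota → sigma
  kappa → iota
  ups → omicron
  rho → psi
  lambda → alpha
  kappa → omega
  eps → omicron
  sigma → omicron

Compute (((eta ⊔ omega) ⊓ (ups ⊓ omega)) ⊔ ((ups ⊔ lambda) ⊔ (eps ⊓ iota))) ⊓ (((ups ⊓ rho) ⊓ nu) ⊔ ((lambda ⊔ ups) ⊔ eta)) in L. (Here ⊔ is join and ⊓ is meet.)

eta ∨ omega = omicron
ups ∧ omega = omega
omicron ∧ omega = omega
ups ∨ lambda = psi
eps ∧ iota = kappa
psi ∨ kappa = psi
omega ∨ psi = psi
ups ∧ rho = iota
iota ∧ nu = kappa
lambda ∨ ups = psi
psi ∨ eta = psi
kappa ∨ psi = psi
psi ∧ psi = psi

psi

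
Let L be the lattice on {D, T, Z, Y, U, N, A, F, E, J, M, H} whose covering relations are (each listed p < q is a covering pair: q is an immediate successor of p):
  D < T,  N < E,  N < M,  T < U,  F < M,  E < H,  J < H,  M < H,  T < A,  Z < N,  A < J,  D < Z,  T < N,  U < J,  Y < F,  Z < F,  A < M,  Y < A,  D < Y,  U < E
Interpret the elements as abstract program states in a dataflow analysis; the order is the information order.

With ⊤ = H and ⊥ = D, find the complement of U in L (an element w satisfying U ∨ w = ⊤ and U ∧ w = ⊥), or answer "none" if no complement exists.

F

Need w with U ∨ w = H and U ∧ w = D.
Checking each element gives: F.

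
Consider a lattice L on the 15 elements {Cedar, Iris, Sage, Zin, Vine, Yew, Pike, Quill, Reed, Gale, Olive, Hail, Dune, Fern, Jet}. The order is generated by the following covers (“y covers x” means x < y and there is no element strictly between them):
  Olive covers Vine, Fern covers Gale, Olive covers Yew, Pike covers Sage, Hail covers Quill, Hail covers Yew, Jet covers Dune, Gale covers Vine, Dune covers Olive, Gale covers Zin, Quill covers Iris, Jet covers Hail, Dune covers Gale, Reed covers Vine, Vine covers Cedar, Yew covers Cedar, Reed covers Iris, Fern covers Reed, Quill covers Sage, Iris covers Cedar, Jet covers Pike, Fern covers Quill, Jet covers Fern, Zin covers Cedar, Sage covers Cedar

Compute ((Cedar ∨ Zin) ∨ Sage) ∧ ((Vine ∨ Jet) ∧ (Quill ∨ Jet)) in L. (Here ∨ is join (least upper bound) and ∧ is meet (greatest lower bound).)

Cedar ∨ Zin = Zin
Zin ∨ Sage = Fern
Vine ∨ Jet = Jet
Quill ∨ Jet = Jet
Jet ∧ Jet = Jet
Fern ∧ Jet = Fern

Fern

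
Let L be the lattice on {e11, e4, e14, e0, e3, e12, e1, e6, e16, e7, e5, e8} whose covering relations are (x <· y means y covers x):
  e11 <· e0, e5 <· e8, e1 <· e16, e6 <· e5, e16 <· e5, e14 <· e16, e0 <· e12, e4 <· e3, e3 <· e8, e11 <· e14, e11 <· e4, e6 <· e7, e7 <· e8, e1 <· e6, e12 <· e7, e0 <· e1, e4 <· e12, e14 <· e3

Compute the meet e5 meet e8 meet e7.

Common lower bounds of {e5, e8, e7}: e0, e1, e11, e6.
The greatest among these is e6.

e6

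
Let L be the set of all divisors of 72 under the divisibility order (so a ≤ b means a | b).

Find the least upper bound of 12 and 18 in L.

36

In the divisibility order, the join is the least common multiple: lcm(12, 18) = 36.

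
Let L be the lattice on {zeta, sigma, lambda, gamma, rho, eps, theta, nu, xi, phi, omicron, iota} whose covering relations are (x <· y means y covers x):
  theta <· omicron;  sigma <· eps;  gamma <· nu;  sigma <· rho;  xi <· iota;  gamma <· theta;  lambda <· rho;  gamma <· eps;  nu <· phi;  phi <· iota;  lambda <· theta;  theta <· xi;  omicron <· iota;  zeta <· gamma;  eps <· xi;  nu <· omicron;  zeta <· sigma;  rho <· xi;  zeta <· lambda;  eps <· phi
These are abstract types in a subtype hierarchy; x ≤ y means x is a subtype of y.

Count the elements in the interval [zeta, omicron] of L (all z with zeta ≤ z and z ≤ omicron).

The interval [zeta, omicron] = {gamma, lambda, nu, omicron, theta, zeta}, which has 6 elements.

6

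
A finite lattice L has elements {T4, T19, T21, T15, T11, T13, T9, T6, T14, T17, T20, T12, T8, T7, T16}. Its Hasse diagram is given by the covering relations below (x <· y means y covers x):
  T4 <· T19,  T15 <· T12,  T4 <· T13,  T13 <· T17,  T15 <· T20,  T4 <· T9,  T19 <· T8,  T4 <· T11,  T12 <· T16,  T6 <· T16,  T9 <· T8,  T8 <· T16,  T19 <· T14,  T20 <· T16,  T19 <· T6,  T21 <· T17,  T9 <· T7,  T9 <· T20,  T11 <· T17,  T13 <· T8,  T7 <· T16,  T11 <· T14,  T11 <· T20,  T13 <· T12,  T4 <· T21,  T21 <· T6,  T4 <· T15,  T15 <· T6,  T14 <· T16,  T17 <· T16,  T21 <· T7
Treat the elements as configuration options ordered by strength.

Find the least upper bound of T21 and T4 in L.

Common upper bounds of {T21, T4}: T16, T17, T21, T6, T7.
The least among these is T21.

T21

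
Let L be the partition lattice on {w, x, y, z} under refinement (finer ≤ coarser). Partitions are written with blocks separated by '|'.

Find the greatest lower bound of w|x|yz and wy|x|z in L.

The meet (common refinement) of w|x|yz and wy|x|z intersects blocks pairwise, giving w|x|y|z.

w|x|y|z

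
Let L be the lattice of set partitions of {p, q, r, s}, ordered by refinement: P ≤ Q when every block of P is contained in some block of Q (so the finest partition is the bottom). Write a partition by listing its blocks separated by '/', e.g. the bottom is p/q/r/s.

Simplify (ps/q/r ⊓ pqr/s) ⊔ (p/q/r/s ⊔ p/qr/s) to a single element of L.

ps/q/r ∧ pqr/s = p/q/r/s
p/q/r/s ∨ p/qr/s = p/qr/s
p/q/r/s ∨ p/qr/s = p/qr/s

p/qr/s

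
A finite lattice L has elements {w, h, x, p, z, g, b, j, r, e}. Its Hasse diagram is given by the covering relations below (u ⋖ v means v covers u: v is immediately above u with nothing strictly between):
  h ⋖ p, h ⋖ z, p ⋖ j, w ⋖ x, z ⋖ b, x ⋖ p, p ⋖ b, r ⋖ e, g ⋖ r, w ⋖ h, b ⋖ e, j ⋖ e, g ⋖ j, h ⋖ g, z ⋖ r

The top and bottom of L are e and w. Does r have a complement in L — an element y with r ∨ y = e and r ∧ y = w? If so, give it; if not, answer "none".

Need y with r ∨ y = e and r ∧ y = w.
Checking each element gives: x.

x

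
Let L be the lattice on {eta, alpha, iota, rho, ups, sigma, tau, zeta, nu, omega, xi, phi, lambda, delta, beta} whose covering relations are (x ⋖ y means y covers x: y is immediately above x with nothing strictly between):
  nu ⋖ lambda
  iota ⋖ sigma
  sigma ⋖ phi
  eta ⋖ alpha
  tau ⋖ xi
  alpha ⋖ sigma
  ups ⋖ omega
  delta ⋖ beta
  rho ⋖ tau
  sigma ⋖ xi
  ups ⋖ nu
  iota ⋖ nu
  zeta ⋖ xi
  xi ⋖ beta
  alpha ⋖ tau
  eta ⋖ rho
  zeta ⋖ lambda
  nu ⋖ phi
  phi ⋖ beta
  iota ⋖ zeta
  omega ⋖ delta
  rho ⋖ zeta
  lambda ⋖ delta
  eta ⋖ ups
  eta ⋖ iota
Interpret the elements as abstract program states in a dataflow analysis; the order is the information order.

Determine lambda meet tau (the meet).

Common lower bounds of {lambda, tau}: eta, rho.
The greatest among these is rho.

rho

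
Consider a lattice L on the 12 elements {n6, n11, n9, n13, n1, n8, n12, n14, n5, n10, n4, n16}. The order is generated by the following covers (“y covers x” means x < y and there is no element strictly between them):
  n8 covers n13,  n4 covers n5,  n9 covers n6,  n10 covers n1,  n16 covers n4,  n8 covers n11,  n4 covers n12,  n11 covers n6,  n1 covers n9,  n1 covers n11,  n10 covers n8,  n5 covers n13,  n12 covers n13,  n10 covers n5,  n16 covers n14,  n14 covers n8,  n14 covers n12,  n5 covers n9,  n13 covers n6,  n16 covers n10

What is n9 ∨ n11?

n1

Common upper bounds of {n9, n11}: n1, n10, n16.
The least among these is n1.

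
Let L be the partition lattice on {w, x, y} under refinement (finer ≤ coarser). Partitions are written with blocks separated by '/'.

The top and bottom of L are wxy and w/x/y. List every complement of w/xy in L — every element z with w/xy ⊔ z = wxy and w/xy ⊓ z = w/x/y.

Need z with w/xy ∨ z = wxy and w/xy ∧ z = w/x/y.
Checking each element gives: wx/y, wy/x.

wx/y, wy/x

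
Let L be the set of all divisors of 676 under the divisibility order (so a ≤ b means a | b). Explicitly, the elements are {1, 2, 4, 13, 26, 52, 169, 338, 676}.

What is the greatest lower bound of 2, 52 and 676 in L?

In the divisibility order, the meet is the greatest common divisor: gcd(2, 52, 676) = 2.

2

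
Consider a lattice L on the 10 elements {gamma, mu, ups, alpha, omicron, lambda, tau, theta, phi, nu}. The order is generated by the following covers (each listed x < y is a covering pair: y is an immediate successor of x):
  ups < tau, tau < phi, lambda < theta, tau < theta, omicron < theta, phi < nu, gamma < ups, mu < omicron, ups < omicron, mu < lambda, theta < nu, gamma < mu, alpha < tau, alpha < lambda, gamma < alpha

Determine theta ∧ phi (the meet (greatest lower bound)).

tau

Common lower bounds of {theta, phi}: alpha, gamma, tau, ups.
The greatest among these is tau.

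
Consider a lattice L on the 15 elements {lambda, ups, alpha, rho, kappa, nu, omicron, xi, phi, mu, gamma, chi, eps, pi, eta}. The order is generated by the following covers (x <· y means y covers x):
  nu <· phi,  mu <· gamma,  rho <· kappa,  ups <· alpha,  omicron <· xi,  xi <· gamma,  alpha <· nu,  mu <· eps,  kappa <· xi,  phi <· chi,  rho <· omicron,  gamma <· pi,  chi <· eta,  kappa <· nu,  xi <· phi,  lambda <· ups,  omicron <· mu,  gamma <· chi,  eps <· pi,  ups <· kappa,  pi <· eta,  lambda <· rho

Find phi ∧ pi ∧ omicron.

Common lower bounds of {phi, pi, omicron}: lambda, omicron, rho.
The greatest among these is omicron.

omicron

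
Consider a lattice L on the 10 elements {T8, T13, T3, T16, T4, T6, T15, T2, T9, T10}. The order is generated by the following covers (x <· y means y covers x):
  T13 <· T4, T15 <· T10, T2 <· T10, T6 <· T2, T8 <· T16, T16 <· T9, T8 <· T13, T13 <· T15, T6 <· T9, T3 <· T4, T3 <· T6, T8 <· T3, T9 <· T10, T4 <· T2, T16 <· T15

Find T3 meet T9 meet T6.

Common lower bounds of {T3, T9, T6}: T3, T8.
The greatest among these is T3.

T3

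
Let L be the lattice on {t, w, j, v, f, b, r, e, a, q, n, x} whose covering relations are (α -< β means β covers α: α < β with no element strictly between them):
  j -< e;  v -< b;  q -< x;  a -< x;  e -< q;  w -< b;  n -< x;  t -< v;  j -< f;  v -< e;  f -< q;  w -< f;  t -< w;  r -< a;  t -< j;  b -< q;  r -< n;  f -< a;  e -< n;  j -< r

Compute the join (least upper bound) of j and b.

Common upper bounds of {j, b}: q, x.
The least among these is q.

q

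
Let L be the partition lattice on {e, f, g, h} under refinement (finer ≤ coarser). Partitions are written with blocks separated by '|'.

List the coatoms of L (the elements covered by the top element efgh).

The coatoms are exactly the elements covered by efgh: efg|h, efh|g, ef|gh, egh|f, eg|fh, eh|fg, e|fgh.

efg|h, efh|g, ef|gh, egh|f, eg|fh, eh|fg, e|fgh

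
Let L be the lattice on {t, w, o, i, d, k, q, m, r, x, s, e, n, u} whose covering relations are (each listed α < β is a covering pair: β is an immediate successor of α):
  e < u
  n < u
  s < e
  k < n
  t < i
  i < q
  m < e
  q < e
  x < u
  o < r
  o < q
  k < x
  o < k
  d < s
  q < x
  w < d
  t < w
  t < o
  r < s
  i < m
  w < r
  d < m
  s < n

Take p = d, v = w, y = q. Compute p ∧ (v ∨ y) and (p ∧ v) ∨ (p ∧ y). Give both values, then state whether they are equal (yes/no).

d; w; no

v ∨ y = e, so p ∧ (v ∨ y) = d ∧ e = d.
p ∧ v = w and p ∧ y = t, so (p ∧ v) ∨ (p ∧ y) = w ∨ t = w.
Equal: no.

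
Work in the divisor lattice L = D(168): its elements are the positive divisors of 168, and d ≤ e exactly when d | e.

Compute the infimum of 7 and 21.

Common lower bounds of {7, 21}: 1, 7.
The greatest among these is 7.

7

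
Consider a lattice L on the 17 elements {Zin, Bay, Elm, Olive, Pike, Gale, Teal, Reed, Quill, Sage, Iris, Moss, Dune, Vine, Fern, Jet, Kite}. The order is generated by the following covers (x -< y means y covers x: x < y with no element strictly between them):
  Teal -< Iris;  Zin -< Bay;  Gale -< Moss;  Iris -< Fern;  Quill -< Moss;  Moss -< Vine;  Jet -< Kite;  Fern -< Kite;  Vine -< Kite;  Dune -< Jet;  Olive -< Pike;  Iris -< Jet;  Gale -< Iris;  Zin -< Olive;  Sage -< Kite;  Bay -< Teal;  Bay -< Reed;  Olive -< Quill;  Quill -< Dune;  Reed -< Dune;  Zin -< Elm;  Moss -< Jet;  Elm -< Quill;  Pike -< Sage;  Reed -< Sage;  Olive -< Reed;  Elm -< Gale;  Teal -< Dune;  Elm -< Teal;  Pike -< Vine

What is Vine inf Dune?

Quill

Common lower bounds of {Vine, Dune}: Elm, Olive, Quill, Zin.
The greatest among these is Quill.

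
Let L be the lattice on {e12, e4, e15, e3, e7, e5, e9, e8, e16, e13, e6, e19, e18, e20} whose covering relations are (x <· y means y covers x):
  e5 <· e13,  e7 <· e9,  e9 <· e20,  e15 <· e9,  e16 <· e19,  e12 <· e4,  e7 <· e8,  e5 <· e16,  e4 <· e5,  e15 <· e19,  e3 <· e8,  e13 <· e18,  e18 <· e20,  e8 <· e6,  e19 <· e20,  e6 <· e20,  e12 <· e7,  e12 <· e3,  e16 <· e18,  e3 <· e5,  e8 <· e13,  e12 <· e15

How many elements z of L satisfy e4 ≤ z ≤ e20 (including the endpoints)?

7

The interval [e4, e20] = {e13, e16, e18, e19, e20, e4, e5}, which has 7 elements.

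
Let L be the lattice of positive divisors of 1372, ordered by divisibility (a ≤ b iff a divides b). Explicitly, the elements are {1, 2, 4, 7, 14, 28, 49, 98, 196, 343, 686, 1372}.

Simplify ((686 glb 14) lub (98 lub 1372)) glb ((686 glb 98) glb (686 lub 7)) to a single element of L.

686 ∧ 14 = 14
98 ∨ 1372 = 1372
14 ∨ 1372 = 1372
686 ∧ 98 = 98
686 ∨ 7 = 686
98 ∧ 686 = 98
1372 ∧ 98 = 98

98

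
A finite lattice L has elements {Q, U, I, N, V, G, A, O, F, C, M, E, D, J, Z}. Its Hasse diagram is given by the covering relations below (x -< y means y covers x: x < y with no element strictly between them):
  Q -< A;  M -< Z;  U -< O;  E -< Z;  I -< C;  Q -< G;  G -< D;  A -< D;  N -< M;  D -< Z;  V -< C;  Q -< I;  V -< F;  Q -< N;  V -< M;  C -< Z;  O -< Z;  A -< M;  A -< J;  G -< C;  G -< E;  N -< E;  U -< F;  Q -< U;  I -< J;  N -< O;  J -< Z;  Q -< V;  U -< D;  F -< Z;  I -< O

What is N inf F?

Q

Common lower bounds of {N, F}: Q.
The greatest among these is Q.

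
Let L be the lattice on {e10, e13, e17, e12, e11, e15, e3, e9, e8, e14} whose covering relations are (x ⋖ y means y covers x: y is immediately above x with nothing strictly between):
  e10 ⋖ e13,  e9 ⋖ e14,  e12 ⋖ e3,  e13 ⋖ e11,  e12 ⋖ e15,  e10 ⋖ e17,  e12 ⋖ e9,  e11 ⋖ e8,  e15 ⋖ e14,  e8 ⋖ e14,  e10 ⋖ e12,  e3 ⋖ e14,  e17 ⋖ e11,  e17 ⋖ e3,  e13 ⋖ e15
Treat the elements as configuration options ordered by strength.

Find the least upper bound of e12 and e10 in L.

e12

Common upper bounds of {e12, e10}: e12, e14, e15, e3, e9.
The least among these is e12.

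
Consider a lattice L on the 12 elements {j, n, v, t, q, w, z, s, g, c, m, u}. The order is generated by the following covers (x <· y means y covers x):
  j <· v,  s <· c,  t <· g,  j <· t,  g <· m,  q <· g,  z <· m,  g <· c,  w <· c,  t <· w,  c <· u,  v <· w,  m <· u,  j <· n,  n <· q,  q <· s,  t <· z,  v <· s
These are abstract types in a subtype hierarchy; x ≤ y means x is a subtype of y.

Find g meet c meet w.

t

Common lower bounds of {g, c, w}: j, t.
The greatest among these is t.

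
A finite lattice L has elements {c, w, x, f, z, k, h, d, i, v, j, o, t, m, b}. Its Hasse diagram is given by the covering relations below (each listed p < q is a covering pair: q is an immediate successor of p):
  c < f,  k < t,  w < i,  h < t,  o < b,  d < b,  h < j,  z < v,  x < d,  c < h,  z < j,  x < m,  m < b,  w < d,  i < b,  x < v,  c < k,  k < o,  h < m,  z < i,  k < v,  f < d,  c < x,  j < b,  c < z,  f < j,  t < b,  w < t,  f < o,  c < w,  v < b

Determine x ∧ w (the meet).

Common lower bounds of {x, w}: c.
The greatest among these is c.

c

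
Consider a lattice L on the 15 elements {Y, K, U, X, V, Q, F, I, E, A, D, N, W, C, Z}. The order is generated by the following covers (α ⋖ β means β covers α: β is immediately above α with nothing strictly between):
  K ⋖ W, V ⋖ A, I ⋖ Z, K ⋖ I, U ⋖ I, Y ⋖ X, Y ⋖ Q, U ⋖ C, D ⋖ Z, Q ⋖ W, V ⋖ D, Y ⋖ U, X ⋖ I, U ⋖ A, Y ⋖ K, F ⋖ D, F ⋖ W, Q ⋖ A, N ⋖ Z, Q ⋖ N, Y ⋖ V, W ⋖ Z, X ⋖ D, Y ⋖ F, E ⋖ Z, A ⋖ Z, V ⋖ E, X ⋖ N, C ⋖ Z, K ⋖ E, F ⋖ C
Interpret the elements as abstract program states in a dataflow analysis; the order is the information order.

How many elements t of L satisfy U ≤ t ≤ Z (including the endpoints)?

The interval [U, Z] = {A, C, I, U, Z}, which has 5 elements.

5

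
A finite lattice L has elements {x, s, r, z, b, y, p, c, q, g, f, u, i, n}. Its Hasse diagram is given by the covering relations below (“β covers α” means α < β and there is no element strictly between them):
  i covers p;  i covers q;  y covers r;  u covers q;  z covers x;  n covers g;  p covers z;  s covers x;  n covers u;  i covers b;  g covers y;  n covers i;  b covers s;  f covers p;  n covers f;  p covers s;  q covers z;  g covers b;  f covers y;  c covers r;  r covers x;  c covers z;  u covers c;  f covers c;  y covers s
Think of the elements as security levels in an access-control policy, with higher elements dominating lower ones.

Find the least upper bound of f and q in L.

Common upper bounds of {f, q}: n.
The least among these is n.

n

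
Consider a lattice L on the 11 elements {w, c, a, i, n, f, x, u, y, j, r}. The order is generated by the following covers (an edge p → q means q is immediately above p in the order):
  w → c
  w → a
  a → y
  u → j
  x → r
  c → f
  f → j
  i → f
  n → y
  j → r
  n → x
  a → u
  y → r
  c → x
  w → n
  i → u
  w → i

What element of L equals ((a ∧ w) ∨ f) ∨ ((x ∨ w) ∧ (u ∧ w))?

f

a ∧ w = w
w ∨ f = f
x ∨ w = x
u ∧ w = w
x ∧ w = w
f ∨ w = f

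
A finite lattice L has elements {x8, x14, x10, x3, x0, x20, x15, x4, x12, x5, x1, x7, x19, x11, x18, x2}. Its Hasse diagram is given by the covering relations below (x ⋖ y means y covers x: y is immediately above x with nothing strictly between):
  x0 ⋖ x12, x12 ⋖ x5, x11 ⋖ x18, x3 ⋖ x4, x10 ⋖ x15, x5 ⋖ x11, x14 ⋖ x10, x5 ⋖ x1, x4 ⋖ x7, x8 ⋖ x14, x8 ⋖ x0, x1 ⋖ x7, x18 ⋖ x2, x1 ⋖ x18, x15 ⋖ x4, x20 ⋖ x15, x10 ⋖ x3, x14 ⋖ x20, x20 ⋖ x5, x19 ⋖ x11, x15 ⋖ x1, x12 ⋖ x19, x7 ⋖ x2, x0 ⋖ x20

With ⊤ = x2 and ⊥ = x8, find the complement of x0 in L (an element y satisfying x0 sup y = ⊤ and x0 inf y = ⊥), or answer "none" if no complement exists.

none

For every candidate y, either x0 ∨ y ≠ x2 or x0 ∧ y ≠ x8; no complement exists.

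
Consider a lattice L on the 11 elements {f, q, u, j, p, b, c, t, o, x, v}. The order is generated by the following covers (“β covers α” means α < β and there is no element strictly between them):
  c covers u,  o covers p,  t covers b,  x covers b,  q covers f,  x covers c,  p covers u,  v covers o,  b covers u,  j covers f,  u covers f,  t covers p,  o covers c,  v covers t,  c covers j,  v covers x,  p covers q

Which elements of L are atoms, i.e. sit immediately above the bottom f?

The atoms are exactly the elements that cover f: j, q, u.

j, q, u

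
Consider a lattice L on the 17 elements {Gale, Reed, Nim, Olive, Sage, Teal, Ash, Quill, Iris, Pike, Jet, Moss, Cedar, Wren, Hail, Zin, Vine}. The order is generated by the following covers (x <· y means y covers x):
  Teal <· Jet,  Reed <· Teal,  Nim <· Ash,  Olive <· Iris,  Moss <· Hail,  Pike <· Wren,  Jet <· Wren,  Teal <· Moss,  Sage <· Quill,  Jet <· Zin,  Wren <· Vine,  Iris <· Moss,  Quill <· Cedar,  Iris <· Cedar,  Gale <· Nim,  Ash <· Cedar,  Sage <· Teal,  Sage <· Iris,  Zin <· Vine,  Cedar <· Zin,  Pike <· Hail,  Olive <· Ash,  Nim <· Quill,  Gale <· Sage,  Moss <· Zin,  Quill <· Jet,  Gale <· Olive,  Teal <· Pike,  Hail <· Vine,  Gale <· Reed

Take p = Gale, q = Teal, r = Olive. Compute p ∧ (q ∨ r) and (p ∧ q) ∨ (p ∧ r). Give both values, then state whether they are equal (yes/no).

q ∨ r = Moss, so p ∧ (q ∨ r) = Gale ∧ Moss = Gale.
p ∧ q = Gale and p ∧ r = Gale, so (p ∧ q) ∨ (p ∧ r) = Gale ∨ Gale = Gale.
Equal: yes.

Gale; Gale; yes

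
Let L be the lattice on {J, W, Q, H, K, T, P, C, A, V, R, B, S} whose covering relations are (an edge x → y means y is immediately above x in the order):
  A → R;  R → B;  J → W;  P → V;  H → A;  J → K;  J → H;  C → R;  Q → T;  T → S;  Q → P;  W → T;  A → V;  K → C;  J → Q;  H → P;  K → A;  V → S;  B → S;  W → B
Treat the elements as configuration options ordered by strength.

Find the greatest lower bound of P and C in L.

J

Common lower bounds of {P, C}: J.
The greatest among these is J.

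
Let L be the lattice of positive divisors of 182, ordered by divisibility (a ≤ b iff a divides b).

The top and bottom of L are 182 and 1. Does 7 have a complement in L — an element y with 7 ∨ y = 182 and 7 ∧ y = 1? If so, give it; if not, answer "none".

26

Need y with 7 ∨ y = 182 and 7 ∧ y = 1.
Checking each element gives: 26.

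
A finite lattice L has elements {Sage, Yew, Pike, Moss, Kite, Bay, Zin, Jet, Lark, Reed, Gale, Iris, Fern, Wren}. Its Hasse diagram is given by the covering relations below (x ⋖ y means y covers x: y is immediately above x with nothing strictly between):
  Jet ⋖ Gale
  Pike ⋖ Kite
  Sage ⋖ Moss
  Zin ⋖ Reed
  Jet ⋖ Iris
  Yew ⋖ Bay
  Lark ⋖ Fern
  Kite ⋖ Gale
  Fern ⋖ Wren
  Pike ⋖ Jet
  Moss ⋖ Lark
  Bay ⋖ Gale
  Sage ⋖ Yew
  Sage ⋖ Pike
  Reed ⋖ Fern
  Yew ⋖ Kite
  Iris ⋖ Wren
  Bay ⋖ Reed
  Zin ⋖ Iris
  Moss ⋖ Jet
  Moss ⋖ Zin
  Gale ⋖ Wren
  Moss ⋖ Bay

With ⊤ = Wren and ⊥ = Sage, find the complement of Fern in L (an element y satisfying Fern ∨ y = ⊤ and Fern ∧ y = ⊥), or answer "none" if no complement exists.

Pike

Need y with Fern ∨ y = Wren and Fern ∧ y = Sage.
Checking each element gives: Pike.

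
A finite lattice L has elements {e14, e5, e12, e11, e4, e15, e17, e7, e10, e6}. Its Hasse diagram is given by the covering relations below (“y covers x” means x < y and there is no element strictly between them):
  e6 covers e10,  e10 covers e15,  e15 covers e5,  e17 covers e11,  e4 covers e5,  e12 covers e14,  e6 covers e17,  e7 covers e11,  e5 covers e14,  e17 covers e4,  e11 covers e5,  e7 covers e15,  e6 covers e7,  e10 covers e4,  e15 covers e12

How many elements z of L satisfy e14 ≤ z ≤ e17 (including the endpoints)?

5

The interval [e14, e17] = {e11, e14, e17, e4, e5}, which has 5 elements.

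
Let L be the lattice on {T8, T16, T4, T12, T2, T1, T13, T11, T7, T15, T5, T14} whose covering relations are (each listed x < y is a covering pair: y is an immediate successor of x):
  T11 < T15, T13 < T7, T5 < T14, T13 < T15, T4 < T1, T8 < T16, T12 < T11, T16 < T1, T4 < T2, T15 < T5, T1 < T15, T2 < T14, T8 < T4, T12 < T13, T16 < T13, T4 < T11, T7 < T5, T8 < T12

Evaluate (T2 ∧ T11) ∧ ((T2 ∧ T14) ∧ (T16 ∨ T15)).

T2 ∧ T11 = T4
T2 ∧ T14 = T2
T16 ∨ T15 = T15
T2 ∧ T15 = T4
T4 ∧ T4 = T4

T4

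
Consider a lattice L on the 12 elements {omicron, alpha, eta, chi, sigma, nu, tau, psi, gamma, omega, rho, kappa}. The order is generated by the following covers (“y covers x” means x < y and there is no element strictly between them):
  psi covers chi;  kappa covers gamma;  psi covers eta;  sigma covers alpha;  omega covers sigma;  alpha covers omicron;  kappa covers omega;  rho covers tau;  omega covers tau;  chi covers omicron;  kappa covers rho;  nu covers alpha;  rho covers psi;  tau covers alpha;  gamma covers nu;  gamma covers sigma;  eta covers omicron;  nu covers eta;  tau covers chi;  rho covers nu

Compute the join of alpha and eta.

Common upper bounds of {alpha, eta}: gamma, kappa, nu, rho.
The least among these is nu.

nu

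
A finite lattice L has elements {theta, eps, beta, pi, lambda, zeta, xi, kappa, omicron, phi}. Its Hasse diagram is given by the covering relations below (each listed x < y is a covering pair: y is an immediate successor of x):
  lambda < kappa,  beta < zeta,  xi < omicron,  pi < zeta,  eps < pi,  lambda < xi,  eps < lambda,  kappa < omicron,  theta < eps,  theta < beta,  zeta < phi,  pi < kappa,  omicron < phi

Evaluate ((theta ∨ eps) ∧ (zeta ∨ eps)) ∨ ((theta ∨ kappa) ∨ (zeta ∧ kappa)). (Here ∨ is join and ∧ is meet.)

theta ∨ eps = eps
zeta ∨ eps = zeta
eps ∧ zeta = eps
theta ∨ kappa = kappa
zeta ∧ kappa = pi
kappa ∨ pi = kappa
eps ∨ kappa = kappa

kappa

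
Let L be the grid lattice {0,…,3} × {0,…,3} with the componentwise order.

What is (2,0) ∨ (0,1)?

Common upper bounds of {(2,0), (0,1)}: (2,1), (2,2), (2,3), (3,1), (3,2), (3,3).
The least among these is (2,1).

(2,1)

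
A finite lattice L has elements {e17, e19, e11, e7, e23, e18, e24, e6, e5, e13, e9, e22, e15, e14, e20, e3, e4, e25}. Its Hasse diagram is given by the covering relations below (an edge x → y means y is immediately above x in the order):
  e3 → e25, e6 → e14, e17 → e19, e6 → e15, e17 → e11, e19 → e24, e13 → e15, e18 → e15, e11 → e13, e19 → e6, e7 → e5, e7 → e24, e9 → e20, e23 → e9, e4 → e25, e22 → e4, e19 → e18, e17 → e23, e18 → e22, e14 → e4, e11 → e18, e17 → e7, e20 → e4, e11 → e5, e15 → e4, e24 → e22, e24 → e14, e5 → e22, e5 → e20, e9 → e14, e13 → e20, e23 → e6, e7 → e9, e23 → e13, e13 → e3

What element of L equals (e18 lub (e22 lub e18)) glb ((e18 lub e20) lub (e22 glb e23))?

e22

e22 ∨ e18 = e22
e18 ∨ e22 = e22
e18 ∨ e20 = e4
e22 ∧ e23 = e17
e4 ∨ e17 = e4
e22 ∧ e4 = e22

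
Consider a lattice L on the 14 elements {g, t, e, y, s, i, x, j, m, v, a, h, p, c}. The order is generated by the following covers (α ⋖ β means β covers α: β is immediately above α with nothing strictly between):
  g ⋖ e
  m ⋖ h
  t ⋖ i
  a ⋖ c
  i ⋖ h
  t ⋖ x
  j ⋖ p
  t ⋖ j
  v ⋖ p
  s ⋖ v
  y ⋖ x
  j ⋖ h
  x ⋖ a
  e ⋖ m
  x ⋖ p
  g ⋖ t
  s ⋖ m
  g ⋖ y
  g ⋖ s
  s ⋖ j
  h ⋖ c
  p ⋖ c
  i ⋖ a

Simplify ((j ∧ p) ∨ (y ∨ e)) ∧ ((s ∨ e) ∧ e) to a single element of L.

e

j ∧ p = j
y ∨ e = c
j ∨ c = c
s ∨ e = m
m ∧ e = e
c ∧ e = e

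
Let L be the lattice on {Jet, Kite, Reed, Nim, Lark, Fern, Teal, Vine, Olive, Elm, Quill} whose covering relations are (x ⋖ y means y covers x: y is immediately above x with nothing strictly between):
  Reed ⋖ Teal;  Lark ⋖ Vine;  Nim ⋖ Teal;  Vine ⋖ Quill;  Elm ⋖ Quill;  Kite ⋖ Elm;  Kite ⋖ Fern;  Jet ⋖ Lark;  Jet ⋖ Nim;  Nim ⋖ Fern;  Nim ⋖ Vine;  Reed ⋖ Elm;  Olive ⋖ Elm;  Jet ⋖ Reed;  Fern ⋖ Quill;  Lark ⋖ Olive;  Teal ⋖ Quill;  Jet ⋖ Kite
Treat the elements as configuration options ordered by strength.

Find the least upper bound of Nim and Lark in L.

Common upper bounds of {Nim, Lark}: Quill, Vine.
The least among these is Vine.

Vine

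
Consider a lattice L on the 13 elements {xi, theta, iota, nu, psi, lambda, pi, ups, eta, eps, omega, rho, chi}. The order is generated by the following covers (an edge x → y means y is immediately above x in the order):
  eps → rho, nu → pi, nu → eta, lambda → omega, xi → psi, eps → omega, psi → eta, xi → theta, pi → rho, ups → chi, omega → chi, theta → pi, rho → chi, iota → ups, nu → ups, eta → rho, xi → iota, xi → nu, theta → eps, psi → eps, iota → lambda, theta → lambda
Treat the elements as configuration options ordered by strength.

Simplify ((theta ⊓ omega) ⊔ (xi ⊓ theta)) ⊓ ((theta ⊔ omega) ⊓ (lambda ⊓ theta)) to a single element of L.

theta ∧ omega = theta
xi ∧ theta = xi
theta ∨ xi = theta
theta ∨ omega = omega
lambda ∧ theta = theta
omega ∧ theta = theta
theta ∧ theta = theta

theta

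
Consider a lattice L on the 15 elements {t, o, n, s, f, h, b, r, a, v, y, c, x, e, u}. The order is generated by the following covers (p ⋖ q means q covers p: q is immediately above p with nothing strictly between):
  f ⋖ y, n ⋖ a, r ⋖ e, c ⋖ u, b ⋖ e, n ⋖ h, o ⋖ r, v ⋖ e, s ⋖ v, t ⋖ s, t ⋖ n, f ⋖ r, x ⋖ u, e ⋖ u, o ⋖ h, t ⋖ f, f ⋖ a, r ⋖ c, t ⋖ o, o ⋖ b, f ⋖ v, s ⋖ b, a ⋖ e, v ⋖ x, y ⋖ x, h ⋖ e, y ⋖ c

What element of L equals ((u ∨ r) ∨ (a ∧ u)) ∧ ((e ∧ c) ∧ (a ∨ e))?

r

u ∨ r = u
a ∧ u = a
u ∨ a = u
e ∧ c = r
a ∨ e = e
r ∧ e = r
u ∧ r = r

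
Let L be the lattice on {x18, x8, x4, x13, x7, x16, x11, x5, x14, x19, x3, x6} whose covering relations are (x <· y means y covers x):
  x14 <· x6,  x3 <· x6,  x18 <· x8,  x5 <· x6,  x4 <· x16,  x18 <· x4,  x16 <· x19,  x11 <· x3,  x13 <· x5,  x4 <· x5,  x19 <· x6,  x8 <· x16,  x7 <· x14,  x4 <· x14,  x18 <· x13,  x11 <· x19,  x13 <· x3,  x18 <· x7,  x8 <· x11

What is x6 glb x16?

Common lower bounds of {x6, x16}: x16, x18, x4, x8.
The greatest among these is x16.

x16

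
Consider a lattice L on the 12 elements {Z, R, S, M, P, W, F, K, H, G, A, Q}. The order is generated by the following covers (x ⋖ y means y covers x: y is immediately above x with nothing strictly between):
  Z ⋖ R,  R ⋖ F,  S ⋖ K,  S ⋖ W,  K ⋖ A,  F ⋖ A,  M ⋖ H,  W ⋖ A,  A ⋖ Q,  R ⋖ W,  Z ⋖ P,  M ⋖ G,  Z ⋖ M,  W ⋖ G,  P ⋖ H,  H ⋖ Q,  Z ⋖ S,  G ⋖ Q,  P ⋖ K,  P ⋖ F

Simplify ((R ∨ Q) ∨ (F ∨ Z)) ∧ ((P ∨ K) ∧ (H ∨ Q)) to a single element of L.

K

R ∨ Q = Q
F ∨ Z = F
Q ∨ F = Q
P ∨ K = K
H ∨ Q = Q
K ∧ Q = K
Q ∧ K = K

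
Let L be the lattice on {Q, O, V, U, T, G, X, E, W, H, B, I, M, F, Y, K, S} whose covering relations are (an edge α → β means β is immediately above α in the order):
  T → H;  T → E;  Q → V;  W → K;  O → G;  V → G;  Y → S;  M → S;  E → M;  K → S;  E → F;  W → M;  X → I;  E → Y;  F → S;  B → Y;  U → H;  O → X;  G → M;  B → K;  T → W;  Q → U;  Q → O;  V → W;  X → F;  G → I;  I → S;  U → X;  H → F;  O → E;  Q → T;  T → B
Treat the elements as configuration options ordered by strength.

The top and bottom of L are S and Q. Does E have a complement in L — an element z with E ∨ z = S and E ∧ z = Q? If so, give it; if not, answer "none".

none

For every candidate z, either E ∨ z ≠ S or E ∧ z ≠ Q; no complement exists.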